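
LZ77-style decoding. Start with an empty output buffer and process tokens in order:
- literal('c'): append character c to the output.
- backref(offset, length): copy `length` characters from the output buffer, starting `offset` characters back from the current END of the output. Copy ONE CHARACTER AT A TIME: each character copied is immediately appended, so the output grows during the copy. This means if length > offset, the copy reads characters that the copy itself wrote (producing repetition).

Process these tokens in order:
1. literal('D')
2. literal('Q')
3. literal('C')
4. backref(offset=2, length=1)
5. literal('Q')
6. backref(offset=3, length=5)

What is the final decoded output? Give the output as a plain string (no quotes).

Token 1: literal('D'). Output: "D"
Token 2: literal('Q'). Output: "DQ"
Token 3: literal('C'). Output: "DQC"
Token 4: backref(off=2, len=1). Copied 'Q' from pos 1. Output: "DQCQ"
Token 5: literal('Q'). Output: "DQCQQ"
Token 6: backref(off=3, len=5) (overlapping!). Copied 'CQQCQ' from pos 2. Output: "DQCQQCQQCQ"

Answer: DQCQQCQQCQ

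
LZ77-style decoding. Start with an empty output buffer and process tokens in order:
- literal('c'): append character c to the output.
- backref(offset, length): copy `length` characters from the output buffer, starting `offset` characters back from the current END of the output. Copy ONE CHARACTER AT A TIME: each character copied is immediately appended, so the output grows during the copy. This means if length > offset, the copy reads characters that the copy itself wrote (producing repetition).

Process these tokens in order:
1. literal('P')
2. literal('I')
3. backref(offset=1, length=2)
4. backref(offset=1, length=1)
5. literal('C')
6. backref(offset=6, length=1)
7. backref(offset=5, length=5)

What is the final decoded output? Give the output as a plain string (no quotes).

Answer: PIIIICPIIICP

Derivation:
Token 1: literal('P'). Output: "P"
Token 2: literal('I'). Output: "PI"
Token 3: backref(off=1, len=2) (overlapping!). Copied 'II' from pos 1. Output: "PIII"
Token 4: backref(off=1, len=1). Copied 'I' from pos 3. Output: "PIIII"
Token 5: literal('C'). Output: "PIIIIC"
Token 6: backref(off=6, len=1). Copied 'P' from pos 0. Output: "PIIIICP"
Token 7: backref(off=5, len=5). Copied 'IIICP' from pos 2. Output: "PIIIICPIIICP"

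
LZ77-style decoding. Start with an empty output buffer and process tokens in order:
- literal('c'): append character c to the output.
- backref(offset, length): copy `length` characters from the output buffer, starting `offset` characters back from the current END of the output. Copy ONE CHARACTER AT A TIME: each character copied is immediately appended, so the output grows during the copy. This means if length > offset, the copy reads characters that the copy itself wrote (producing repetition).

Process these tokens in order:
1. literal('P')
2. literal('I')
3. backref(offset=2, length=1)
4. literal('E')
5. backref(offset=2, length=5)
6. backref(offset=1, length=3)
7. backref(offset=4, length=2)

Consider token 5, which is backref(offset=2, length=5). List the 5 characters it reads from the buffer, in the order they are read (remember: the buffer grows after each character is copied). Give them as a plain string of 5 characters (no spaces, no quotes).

Answer: PEPEP

Derivation:
Token 1: literal('P'). Output: "P"
Token 2: literal('I'). Output: "PI"
Token 3: backref(off=2, len=1). Copied 'P' from pos 0. Output: "PIP"
Token 4: literal('E'). Output: "PIPE"
Token 5: backref(off=2, len=5). Buffer before: "PIPE" (len 4)
  byte 1: read out[2]='P', append. Buffer now: "PIPEP"
  byte 2: read out[3]='E', append. Buffer now: "PIPEPE"
  byte 3: read out[4]='P', append. Buffer now: "PIPEPEP"
  byte 4: read out[5]='E', append. Buffer now: "PIPEPEPE"
  byte 5: read out[6]='P', append. Buffer now: "PIPEPEPEP"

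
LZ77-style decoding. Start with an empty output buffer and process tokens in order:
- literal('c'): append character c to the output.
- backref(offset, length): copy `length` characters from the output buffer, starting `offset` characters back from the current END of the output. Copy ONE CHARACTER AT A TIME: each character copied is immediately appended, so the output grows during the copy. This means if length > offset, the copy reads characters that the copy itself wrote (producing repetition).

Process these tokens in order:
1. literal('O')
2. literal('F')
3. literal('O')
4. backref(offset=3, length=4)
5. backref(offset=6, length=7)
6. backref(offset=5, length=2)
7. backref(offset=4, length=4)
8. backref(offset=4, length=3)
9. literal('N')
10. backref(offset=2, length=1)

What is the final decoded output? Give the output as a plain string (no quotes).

Answer: OFOOFOOFOOFOOFOFOFOFOFONO

Derivation:
Token 1: literal('O'). Output: "O"
Token 2: literal('F'). Output: "OF"
Token 3: literal('O'). Output: "OFO"
Token 4: backref(off=3, len=4) (overlapping!). Copied 'OFOO' from pos 0. Output: "OFOOFOO"
Token 5: backref(off=6, len=7) (overlapping!). Copied 'FOOFOOF' from pos 1. Output: "OFOOFOOFOOFOOF"
Token 6: backref(off=5, len=2). Copied 'OF' from pos 9. Output: "OFOOFOOFOOFOOFOF"
Token 7: backref(off=4, len=4). Copied 'OFOF' from pos 12. Output: "OFOOFOOFOOFOOFOFOFOF"
Token 8: backref(off=4, len=3). Copied 'OFO' from pos 16. Output: "OFOOFOOFOOFOOFOFOFOFOFO"
Token 9: literal('N'). Output: "OFOOFOOFOOFOOFOFOFOFOFON"
Token 10: backref(off=2, len=1). Copied 'O' from pos 22. Output: "OFOOFOOFOOFOOFOFOFOFOFONO"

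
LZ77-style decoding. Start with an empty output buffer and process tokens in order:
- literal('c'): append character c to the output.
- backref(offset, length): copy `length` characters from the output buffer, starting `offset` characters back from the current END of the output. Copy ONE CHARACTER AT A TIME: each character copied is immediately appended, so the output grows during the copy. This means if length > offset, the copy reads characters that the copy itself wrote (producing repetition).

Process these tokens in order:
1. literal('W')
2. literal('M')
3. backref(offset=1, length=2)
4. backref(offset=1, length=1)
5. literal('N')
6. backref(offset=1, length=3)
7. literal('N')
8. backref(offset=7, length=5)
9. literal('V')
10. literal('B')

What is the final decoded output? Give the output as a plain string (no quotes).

Token 1: literal('W'). Output: "W"
Token 2: literal('M'). Output: "WM"
Token 3: backref(off=1, len=2) (overlapping!). Copied 'MM' from pos 1. Output: "WMMM"
Token 4: backref(off=1, len=1). Copied 'M' from pos 3. Output: "WMMMM"
Token 5: literal('N'). Output: "WMMMMN"
Token 6: backref(off=1, len=3) (overlapping!). Copied 'NNN' from pos 5. Output: "WMMMMNNNN"
Token 7: literal('N'). Output: "WMMMMNNNNN"
Token 8: backref(off=7, len=5). Copied 'MMNNN' from pos 3. Output: "WMMMMNNNNNMMNNN"
Token 9: literal('V'). Output: "WMMMMNNNNNMMNNNV"
Token 10: literal('B'). Output: "WMMMMNNNNNMMNNNVB"

Answer: WMMMMNNNNNMMNNNVB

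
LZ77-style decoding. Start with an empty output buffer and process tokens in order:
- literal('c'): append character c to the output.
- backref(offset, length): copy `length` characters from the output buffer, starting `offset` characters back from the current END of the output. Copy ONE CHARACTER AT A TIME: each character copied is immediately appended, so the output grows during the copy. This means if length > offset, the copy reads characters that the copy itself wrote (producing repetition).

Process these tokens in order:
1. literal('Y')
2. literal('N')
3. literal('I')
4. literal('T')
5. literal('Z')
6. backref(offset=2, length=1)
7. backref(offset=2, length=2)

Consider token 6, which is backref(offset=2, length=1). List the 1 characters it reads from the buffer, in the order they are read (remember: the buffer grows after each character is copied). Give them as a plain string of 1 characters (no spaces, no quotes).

Token 1: literal('Y'). Output: "Y"
Token 2: literal('N'). Output: "YN"
Token 3: literal('I'). Output: "YNI"
Token 4: literal('T'). Output: "YNIT"
Token 5: literal('Z'). Output: "YNITZ"
Token 6: backref(off=2, len=1). Buffer before: "YNITZ" (len 5)
  byte 1: read out[3]='T', append. Buffer now: "YNITZT"

Answer: T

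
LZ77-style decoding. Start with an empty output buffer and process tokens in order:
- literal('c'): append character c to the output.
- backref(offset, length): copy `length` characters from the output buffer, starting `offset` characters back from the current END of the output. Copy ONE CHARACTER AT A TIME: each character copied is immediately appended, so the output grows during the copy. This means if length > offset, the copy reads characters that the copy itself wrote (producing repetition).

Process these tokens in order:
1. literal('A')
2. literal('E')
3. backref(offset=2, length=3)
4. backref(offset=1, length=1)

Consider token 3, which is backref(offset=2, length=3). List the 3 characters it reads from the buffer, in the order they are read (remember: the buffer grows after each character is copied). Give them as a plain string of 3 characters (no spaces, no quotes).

Token 1: literal('A'). Output: "A"
Token 2: literal('E'). Output: "AE"
Token 3: backref(off=2, len=3). Buffer before: "AE" (len 2)
  byte 1: read out[0]='A', append. Buffer now: "AEA"
  byte 2: read out[1]='E', append. Buffer now: "AEAE"
  byte 3: read out[2]='A', append. Buffer now: "AEAEA"

Answer: AEA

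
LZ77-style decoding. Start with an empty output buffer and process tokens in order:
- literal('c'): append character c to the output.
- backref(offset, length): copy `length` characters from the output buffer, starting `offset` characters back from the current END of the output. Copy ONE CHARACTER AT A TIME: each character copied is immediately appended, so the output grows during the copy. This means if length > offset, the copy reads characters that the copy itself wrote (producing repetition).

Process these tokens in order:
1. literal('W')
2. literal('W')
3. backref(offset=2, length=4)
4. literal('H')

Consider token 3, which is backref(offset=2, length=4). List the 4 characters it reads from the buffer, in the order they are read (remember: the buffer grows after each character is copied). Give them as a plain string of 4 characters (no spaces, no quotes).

Token 1: literal('W'). Output: "W"
Token 2: literal('W'). Output: "WW"
Token 3: backref(off=2, len=4). Buffer before: "WW" (len 2)
  byte 1: read out[0]='W', append. Buffer now: "WWW"
  byte 2: read out[1]='W', append. Buffer now: "WWWW"
  byte 3: read out[2]='W', append. Buffer now: "WWWWW"
  byte 4: read out[3]='W', append. Buffer now: "WWWWWW"

Answer: WWWW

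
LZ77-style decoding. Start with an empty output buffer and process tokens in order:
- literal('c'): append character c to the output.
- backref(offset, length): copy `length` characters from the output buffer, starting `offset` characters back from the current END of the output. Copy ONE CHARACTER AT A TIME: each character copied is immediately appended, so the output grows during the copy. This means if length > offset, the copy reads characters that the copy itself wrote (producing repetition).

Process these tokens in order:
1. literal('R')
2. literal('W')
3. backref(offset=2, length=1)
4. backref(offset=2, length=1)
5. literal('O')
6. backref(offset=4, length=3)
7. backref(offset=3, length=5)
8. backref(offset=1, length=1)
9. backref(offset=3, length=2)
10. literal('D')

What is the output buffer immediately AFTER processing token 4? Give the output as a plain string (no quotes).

Token 1: literal('R'). Output: "R"
Token 2: literal('W'). Output: "RW"
Token 3: backref(off=2, len=1). Copied 'R' from pos 0. Output: "RWR"
Token 4: backref(off=2, len=1). Copied 'W' from pos 1. Output: "RWRW"

Answer: RWRW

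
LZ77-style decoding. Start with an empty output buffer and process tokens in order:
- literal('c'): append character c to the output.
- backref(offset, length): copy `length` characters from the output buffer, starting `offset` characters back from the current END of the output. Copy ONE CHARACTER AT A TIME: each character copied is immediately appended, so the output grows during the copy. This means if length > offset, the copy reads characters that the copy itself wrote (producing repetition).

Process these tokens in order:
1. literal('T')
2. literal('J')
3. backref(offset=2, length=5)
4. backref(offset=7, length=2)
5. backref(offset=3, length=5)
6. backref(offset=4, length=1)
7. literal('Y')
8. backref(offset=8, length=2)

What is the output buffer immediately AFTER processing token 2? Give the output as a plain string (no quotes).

Answer: TJ

Derivation:
Token 1: literal('T'). Output: "T"
Token 2: literal('J'). Output: "TJ"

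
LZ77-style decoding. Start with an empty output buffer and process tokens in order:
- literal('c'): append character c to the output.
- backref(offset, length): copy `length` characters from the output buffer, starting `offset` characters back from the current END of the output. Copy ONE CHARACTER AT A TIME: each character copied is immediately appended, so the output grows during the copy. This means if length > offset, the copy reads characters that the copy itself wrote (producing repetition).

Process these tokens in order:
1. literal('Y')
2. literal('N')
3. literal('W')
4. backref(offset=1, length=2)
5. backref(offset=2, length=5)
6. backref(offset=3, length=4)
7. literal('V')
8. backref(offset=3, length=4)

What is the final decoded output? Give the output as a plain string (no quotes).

Answer: YNWWWWWWWWWWWWVWWVW

Derivation:
Token 1: literal('Y'). Output: "Y"
Token 2: literal('N'). Output: "YN"
Token 3: literal('W'). Output: "YNW"
Token 4: backref(off=1, len=2) (overlapping!). Copied 'WW' from pos 2. Output: "YNWWW"
Token 5: backref(off=2, len=5) (overlapping!). Copied 'WWWWW' from pos 3. Output: "YNWWWWWWWW"
Token 6: backref(off=3, len=4) (overlapping!). Copied 'WWWW' from pos 7. Output: "YNWWWWWWWWWWWW"
Token 7: literal('V'). Output: "YNWWWWWWWWWWWWV"
Token 8: backref(off=3, len=4) (overlapping!). Copied 'WWVW' from pos 12. Output: "YNWWWWWWWWWWWWVWWVW"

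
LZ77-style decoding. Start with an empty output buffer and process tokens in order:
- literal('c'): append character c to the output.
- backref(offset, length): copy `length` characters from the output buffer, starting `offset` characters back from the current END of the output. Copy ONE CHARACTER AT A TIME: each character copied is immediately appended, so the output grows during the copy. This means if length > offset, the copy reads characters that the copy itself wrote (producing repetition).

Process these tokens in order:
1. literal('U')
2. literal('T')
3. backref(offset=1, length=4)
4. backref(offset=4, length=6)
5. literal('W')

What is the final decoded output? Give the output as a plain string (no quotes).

Answer: UTTTTTTTTTTTW

Derivation:
Token 1: literal('U'). Output: "U"
Token 2: literal('T'). Output: "UT"
Token 3: backref(off=1, len=4) (overlapping!). Copied 'TTTT' from pos 1. Output: "UTTTTT"
Token 4: backref(off=4, len=6) (overlapping!). Copied 'TTTTTT' from pos 2. Output: "UTTTTTTTTTTT"
Token 5: literal('W'). Output: "UTTTTTTTTTTTW"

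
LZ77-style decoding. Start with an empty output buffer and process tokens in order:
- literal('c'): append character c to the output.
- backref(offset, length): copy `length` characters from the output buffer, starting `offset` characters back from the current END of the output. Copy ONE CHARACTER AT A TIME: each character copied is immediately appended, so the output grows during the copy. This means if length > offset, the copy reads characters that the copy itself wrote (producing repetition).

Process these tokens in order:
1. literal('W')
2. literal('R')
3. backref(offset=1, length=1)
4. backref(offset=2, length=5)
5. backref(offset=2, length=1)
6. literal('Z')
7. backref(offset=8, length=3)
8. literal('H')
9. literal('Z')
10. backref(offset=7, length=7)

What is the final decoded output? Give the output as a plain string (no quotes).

Answer: WRRRRRRRRZRRRHZRZRRRHZ

Derivation:
Token 1: literal('W'). Output: "W"
Token 2: literal('R'). Output: "WR"
Token 3: backref(off=1, len=1). Copied 'R' from pos 1. Output: "WRR"
Token 4: backref(off=2, len=5) (overlapping!). Copied 'RRRRR' from pos 1. Output: "WRRRRRRR"
Token 5: backref(off=2, len=1). Copied 'R' from pos 6. Output: "WRRRRRRRR"
Token 6: literal('Z'). Output: "WRRRRRRRRZ"
Token 7: backref(off=8, len=3). Copied 'RRR' from pos 2. Output: "WRRRRRRRRZRRR"
Token 8: literal('H'). Output: "WRRRRRRRRZRRRH"
Token 9: literal('Z'). Output: "WRRRRRRRRZRRRHZ"
Token 10: backref(off=7, len=7). Copied 'RZRRRHZ' from pos 8. Output: "WRRRRRRRRZRRRHZRZRRRHZ"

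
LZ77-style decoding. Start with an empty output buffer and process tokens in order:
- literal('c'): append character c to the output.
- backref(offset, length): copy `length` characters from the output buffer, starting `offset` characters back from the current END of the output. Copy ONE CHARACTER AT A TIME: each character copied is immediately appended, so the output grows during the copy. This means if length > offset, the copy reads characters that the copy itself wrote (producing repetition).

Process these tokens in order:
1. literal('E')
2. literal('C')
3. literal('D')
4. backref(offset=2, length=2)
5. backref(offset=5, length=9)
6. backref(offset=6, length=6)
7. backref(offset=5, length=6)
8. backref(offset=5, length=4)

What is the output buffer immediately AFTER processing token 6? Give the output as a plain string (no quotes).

Token 1: literal('E'). Output: "E"
Token 2: literal('C'). Output: "EC"
Token 3: literal('D'). Output: "ECD"
Token 4: backref(off=2, len=2). Copied 'CD' from pos 1. Output: "ECDCD"
Token 5: backref(off=5, len=9) (overlapping!). Copied 'ECDCDECDC' from pos 0. Output: "ECDCDECDCDECDC"
Token 6: backref(off=6, len=6). Copied 'CDECDC' from pos 8. Output: "ECDCDECDCDECDCCDECDC"

Answer: ECDCDECDCDECDCCDECDC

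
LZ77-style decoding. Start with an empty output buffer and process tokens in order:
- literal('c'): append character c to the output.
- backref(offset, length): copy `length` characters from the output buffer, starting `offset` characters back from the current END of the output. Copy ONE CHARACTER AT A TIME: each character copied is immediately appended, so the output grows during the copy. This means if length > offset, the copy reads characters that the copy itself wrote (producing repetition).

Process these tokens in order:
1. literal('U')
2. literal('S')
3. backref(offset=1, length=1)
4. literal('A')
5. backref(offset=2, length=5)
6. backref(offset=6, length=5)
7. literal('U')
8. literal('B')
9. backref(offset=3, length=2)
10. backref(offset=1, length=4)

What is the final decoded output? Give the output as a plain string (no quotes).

Token 1: literal('U'). Output: "U"
Token 2: literal('S'). Output: "US"
Token 3: backref(off=1, len=1). Copied 'S' from pos 1. Output: "USS"
Token 4: literal('A'). Output: "USSA"
Token 5: backref(off=2, len=5) (overlapping!). Copied 'SASAS' from pos 2. Output: "USSASASAS"
Token 6: backref(off=6, len=5). Copied 'ASASA' from pos 3. Output: "USSASASASASASA"
Token 7: literal('U'). Output: "USSASASASASASAU"
Token 8: literal('B'). Output: "USSASASASASASAUB"
Token 9: backref(off=3, len=2). Copied 'AU' from pos 13. Output: "USSASASASASASAUBAU"
Token 10: backref(off=1, len=4) (overlapping!). Copied 'UUUU' from pos 17. Output: "USSASASASASASAUBAUUUUU"

Answer: USSASASASASASAUBAUUUUU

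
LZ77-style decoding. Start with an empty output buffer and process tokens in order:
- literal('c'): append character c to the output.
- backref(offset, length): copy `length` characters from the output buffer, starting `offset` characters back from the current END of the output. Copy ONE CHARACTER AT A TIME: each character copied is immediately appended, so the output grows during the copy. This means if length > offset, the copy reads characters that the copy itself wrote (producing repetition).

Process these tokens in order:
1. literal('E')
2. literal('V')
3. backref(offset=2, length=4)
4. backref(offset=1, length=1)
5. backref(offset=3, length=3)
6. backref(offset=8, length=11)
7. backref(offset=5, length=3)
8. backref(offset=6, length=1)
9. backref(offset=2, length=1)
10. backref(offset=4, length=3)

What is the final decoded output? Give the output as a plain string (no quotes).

Answer: EVEVEVVEVVEVEVVEVVEVEVVEEEVEE

Derivation:
Token 1: literal('E'). Output: "E"
Token 2: literal('V'). Output: "EV"
Token 3: backref(off=2, len=4) (overlapping!). Copied 'EVEV' from pos 0. Output: "EVEVEV"
Token 4: backref(off=1, len=1). Copied 'V' from pos 5. Output: "EVEVEVV"
Token 5: backref(off=3, len=3). Copied 'EVV' from pos 4. Output: "EVEVEVVEVV"
Token 6: backref(off=8, len=11) (overlapping!). Copied 'EVEVVEVVEVE' from pos 2. Output: "EVEVEVVEVVEVEVVEVVEVE"
Token 7: backref(off=5, len=3). Copied 'VVE' from pos 16. Output: "EVEVEVVEVVEVEVVEVVEVEVVE"
Token 8: backref(off=6, len=1). Copied 'E' from pos 18. Output: "EVEVEVVEVVEVEVVEVVEVEVVEE"
Token 9: backref(off=2, len=1). Copied 'E' from pos 23. Output: "EVEVEVVEVVEVEVVEVVEVEVVEEE"
Token 10: backref(off=4, len=3). Copied 'VEE' from pos 22. Output: "EVEVEVVEVVEVEVVEVVEVEVVEEEVEE"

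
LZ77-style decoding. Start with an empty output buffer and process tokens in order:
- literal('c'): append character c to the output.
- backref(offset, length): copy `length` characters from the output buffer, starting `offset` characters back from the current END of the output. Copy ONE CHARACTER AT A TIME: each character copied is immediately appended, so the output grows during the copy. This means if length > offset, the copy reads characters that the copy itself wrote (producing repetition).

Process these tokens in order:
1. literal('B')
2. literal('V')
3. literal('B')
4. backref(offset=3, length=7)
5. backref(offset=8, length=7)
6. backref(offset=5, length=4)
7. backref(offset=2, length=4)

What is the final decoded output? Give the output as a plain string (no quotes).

Answer: BVBBVBBVBBBBVBBVBVBBVBVBV

Derivation:
Token 1: literal('B'). Output: "B"
Token 2: literal('V'). Output: "BV"
Token 3: literal('B'). Output: "BVB"
Token 4: backref(off=3, len=7) (overlapping!). Copied 'BVBBVBB' from pos 0. Output: "BVBBVBBVBB"
Token 5: backref(off=8, len=7). Copied 'BBVBBVB' from pos 2. Output: "BVBBVBBVBBBBVBBVB"
Token 6: backref(off=5, len=4). Copied 'VBBV' from pos 12. Output: "BVBBVBBVBBBBVBBVBVBBV"
Token 7: backref(off=2, len=4) (overlapping!). Copied 'BVBV' from pos 19. Output: "BVBBVBBVBBBBVBBVBVBBVBVBV"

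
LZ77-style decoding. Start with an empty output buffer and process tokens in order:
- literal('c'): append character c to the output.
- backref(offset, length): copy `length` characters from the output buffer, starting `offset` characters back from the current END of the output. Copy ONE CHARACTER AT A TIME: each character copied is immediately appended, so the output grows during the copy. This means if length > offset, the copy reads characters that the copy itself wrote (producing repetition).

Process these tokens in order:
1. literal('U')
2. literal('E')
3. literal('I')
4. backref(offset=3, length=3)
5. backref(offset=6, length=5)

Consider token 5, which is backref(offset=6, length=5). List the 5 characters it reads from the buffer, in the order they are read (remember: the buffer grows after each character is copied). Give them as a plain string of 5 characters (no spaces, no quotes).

Token 1: literal('U'). Output: "U"
Token 2: literal('E'). Output: "UE"
Token 3: literal('I'). Output: "UEI"
Token 4: backref(off=3, len=3). Copied 'UEI' from pos 0. Output: "UEIUEI"
Token 5: backref(off=6, len=5). Buffer before: "UEIUEI" (len 6)
  byte 1: read out[0]='U', append. Buffer now: "UEIUEIU"
  byte 2: read out[1]='E', append. Buffer now: "UEIUEIUE"
  byte 3: read out[2]='I', append. Buffer now: "UEIUEIUEI"
  byte 4: read out[3]='U', append. Buffer now: "UEIUEIUEIU"
  byte 5: read out[4]='E', append. Buffer now: "UEIUEIUEIUE"

Answer: UEIUE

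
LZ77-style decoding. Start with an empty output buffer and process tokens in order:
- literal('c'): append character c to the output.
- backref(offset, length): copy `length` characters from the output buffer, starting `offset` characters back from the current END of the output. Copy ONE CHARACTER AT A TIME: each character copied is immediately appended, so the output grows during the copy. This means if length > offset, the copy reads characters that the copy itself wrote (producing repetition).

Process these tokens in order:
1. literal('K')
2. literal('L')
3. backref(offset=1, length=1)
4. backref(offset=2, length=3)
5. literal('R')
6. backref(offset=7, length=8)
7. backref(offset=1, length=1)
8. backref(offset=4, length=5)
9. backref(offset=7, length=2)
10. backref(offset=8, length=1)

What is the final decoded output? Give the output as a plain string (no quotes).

Token 1: literal('K'). Output: "K"
Token 2: literal('L'). Output: "KL"
Token 3: backref(off=1, len=1). Copied 'L' from pos 1. Output: "KLL"
Token 4: backref(off=2, len=3) (overlapping!). Copied 'LLL' from pos 1. Output: "KLLLLL"
Token 5: literal('R'). Output: "KLLLLLR"
Token 6: backref(off=7, len=8) (overlapping!). Copied 'KLLLLLRK' from pos 0. Output: "KLLLLLRKLLLLLRK"
Token 7: backref(off=1, len=1). Copied 'K' from pos 14. Output: "KLLLLLRKLLLLLRKK"
Token 8: backref(off=4, len=5) (overlapping!). Copied 'LRKKL' from pos 12. Output: "KLLLLLRKLLLLLRKKLRKKL"
Token 9: backref(off=7, len=2). Copied 'KK' from pos 14. Output: "KLLLLLRKLLLLLRKKLRKKLKK"
Token 10: backref(off=8, len=1). Copied 'K' from pos 15. Output: "KLLLLLRKLLLLLRKKLRKKLKKK"

Answer: KLLLLLRKLLLLLRKKLRKKLKKK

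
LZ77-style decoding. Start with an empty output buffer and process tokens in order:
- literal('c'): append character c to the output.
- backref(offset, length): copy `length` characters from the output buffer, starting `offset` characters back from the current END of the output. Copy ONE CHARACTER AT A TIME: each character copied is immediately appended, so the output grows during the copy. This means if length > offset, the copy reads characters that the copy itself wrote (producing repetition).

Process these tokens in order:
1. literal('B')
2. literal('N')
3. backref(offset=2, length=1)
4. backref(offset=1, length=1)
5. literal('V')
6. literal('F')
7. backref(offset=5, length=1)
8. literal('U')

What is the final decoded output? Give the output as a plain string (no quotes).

Answer: BNBBVFNU

Derivation:
Token 1: literal('B'). Output: "B"
Token 2: literal('N'). Output: "BN"
Token 3: backref(off=2, len=1). Copied 'B' from pos 0. Output: "BNB"
Token 4: backref(off=1, len=1). Copied 'B' from pos 2. Output: "BNBB"
Token 5: literal('V'). Output: "BNBBV"
Token 6: literal('F'). Output: "BNBBVF"
Token 7: backref(off=5, len=1). Copied 'N' from pos 1. Output: "BNBBVFN"
Token 8: literal('U'). Output: "BNBBVFNU"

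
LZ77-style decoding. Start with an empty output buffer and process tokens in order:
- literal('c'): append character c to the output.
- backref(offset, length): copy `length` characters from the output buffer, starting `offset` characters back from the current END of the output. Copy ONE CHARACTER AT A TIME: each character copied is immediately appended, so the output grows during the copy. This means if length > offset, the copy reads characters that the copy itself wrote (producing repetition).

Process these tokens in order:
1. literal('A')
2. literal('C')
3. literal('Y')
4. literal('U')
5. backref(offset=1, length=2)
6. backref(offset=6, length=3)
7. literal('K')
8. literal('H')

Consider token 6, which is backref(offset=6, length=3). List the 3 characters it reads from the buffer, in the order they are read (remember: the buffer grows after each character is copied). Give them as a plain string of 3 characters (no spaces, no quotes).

Answer: ACY

Derivation:
Token 1: literal('A'). Output: "A"
Token 2: literal('C'). Output: "AC"
Token 3: literal('Y'). Output: "ACY"
Token 4: literal('U'). Output: "ACYU"
Token 5: backref(off=1, len=2) (overlapping!). Copied 'UU' from pos 3. Output: "ACYUUU"
Token 6: backref(off=6, len=3). Buffer before: "ACYUUU" (len 6)
  byte 1: read out[0]='A', append. Buffer now: "ACYUUUA"
  byte 2: read out[1]='C', append. Buffer now: "ACYUUUAC"
  byte 3: read out[2]='Y', append. Buffer now: "ACYUUUACY"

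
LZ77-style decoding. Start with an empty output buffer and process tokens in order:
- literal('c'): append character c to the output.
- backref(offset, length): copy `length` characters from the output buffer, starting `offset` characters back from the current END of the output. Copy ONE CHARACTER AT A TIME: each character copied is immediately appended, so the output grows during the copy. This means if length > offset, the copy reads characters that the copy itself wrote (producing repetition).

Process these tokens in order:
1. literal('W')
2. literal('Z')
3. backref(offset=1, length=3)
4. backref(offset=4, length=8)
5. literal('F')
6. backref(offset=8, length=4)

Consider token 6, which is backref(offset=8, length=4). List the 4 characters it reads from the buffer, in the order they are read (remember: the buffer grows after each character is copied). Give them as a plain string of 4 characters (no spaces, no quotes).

Token 1: literal('W'). Output: "W"
Token 2: literal('Z'). Output: "WZ"
Token 3: backref(off=1, len=3) (overlapping!). Copied 'ZZZ' from pos 1. Output: "WZZZZ"
Token 4: backref(off=4, len=8) (overlapping!). Copied 'ZZZZZZZZ' from pos 1. Output: "WZZZZZZZZZZZZ"
Token 5: literal('F'). Output: "WZZZZZZZZZZZZF"
Token 6: backref(off=8, len=4). Buffer before: "WZZZZZZZZZZZZF" (len 14)
  byte 1: read out[6]='Z', append. Buffer now: "WZZZZZZZZZZZZFZ"
  byte 2: read out[7]='Z', append. Buffer now: "WZZZZZZZZZZZZFZZ"
  byte 3: read out[8]='Z', append. Buffer now: "WZZZZZZZZZZZZFZZZ"
  byte 4: read out[9]='Z', append. Buffer now: "WZZZZZZZZZZZZFZZZZ"

Answer: ZZZZ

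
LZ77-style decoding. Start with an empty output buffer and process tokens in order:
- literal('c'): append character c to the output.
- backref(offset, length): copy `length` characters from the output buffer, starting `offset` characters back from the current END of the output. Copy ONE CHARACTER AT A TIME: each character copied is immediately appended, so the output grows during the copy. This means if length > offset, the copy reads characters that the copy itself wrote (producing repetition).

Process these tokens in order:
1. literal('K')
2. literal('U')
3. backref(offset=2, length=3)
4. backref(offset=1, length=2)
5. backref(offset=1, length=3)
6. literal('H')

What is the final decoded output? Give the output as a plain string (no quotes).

Token 1: literal('K'). Output: "K"
Token 2: literal('U'). Output: "KU"
Token 3: backref(off=2, len=3) (overlapping!). Copied 'KUK' from pos 0. Output: "KUKUK"
Token 4: backref(off=1, len=2) (overlapping!). Copied 'KK' from pos 4. Output: "KUKUKKK"
Token 5: backref(off=1, len=3) (overlapping!). Copied 'KKK' from pos 6. Output: "KUKUKKKKKK"
Token 6: literal('H'). Output: "KUKUKKKKKKH"

Answer: KUKUKKKKKKH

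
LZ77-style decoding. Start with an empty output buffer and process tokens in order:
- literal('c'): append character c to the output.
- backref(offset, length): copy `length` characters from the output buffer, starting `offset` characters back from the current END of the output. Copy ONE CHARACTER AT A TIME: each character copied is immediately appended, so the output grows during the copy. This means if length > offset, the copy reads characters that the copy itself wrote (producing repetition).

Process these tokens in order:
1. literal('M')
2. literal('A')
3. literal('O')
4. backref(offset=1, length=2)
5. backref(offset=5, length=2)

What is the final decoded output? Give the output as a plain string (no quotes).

Token 1: literal('M'). Output: "M"
Token 2: literal('A'). Output: "MA"
Token 3: literal('O'). Output: "MAO"
Token 4: backref(off=1, len=2) (overlapping!). Copied 'OO' from pos 2. Output: "MAOOO"
Token 5: backref(off=5, len=2). Copied 'MA' from pos 0. Output: "MAOOOMA"

Answer: MAOOOMA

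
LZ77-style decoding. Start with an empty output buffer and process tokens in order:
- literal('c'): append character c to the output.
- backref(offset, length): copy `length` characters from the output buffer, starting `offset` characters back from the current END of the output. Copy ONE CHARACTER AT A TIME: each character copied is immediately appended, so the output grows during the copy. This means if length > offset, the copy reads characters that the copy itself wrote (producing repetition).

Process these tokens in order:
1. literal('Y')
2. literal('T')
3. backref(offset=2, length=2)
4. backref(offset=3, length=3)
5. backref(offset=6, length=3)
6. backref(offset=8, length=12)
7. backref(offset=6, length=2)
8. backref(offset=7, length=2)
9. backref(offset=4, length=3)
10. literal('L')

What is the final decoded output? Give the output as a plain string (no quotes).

Answer: YTYTTYTTYTYTTYTTYTYTTYYTTYYTTL

Derivation:
Token 1: literal('Y'). Output: "Y"
Token 2: literal('T'). Output: "YT"
Token 3: backref(off=2, len=2). Copied 'YT' from pos 0. Output: "YTYT"
Token 4: backref(off=3, len=3). Copied 'TYT' from pos 1. Output: "YTYTTYT"
Token 5: backref(off=6, len=3). Copied 'TYT' from pos 1. Output: "YTYTTYTTYT"
Token 6: backref(off=8, len=12) (overlapping!). Copied 'YTTYTTYTYTTY' from pos 2. Output: "YTYTTYTTYTYTTYTTYTYTTY"
Token 7: backref(off=6, len=2). Copied 'YT' from pos 16. Output: "YTYTTYTTYTYTTYTTYTYTTYYT"
Token 8: backref(off=7, len=2). Copied 'TY' from pos 17. Output: "YTYTTYTTYTYTTYTTYTYTTYYTTY"
Token 9: backref(off=4, len=3). Copied 'YTT' from pos 22. Output: "YTYTTYTTYTYTTYTTYTYTTYYTTYYTT"
Token 10: literal('L'). Output: "YTYTTYTTYTYTTYTTYTYTTYYTTYYTTL"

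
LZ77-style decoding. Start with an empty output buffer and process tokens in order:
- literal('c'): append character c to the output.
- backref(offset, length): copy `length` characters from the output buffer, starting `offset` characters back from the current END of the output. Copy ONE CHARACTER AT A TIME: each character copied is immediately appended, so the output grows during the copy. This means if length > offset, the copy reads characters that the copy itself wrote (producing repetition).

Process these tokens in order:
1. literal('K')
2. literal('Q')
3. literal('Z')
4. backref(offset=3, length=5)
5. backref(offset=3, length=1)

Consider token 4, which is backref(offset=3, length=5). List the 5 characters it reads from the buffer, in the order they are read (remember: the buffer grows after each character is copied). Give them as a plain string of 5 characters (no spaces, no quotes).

Answer: KQZKQ

Derivation:
Token 1: literal('K'). Output: "K"
Token 2: literal('Q'). Output: "KQ"
Token 3: literal('Z'). Output: "KQZ"
Token 4: backref(off=3, len=5). Buffer before: "KQZ" (len 3)
  byte 1: read out[0]='K', append. Buffer now: "KQZK"
  byte 2: read out[1]='Q', append. Buffer now: "KQZKQ"
  byte 3: read out[2]='Z', append. Buffer now: "KQZKQZ"
  byte 4: read out[3]='K', append. Buffer now: "KQZKQZK"
  byte 5: read out[4]='Q', append. Buffer now: "KQZKQZKQ"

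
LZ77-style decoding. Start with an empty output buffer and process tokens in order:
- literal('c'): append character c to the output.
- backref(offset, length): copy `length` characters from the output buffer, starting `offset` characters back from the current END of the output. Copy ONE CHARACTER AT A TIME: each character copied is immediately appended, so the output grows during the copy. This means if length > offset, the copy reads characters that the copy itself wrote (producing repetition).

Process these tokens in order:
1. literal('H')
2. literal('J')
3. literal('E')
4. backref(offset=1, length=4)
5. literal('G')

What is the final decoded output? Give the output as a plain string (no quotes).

Token 1: literal('H'). Output: "H"
Token 2: literal('J'). Output: "HJ"
Token 3: literal('E'). Output: "HJE"
Token 4: backref(off=1, len=4) (overlapping!). Copied 'EEEE' from pos 2. Output: "HJEEEEE"
Token 5: literal('G'). Output: "HJEEEEEG"

Answer: HJEEEEEG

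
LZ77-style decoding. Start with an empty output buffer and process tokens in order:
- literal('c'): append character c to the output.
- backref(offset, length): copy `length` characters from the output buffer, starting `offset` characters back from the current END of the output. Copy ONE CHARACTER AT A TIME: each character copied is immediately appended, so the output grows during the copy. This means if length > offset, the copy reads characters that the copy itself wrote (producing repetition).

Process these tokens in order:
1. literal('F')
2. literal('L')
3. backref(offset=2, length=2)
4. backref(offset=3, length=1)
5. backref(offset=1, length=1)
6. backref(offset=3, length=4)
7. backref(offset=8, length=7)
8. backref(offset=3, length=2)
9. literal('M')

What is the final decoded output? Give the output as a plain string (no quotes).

Token 1: literal('F'). Output: "F"
Token 2: literal('L'). Output: "FL"
Token 3: backref(off=2, len=2). Copied 'FL' from pos 0. Output: "FLFL"
Token 4: backref(off=3, len=1). Copied 'L' from pos 1. Output: "FLFLL"
Token 5: backref(off=1, len=1). Copied 'L' from pos 4. Output: "FLFLLL"
Token 6: backref(off=3, len=4) (overlapping!). Copied 'LLLL' from pos 3. Output: "FLFLLLLLLL"
Token 7: backref(off=8, len=7). Copied 'FLLLLLL' from pos 2. Output: "FLFLLLLLLLFLLLLLL"
Token 8: backref(off=3, len=2). Copied 'LL' from pos 14. Output: "FLFLLLLLLLFLLLLLLLL"
Token 9: literal('M'). Output: "FLFLLLLLLLFLLLLLLLLM"

Answer: FLFLLLLLLLFLLLLLLLLM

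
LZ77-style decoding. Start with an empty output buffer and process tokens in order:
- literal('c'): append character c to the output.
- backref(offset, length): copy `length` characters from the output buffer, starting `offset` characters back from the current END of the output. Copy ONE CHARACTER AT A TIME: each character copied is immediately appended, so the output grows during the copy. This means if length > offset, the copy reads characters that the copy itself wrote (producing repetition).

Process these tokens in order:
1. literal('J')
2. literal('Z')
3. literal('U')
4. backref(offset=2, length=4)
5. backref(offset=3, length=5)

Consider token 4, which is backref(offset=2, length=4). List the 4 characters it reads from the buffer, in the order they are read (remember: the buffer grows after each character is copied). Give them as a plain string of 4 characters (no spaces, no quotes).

Token 1: literal('J'). Output: "J"
Token 2: literal('Z'). Output: "JZ"
Token 3: literal('U'). Output: "JZU"
Token 4: backref(off=2, len=4). Buffer before: "JZU" (len 3)
  byte 1: read out[1]='Z', append. Buffer now: "JZUZ"
  byte 2: read out[2]='U', append. Buffer now: "JZUZU"
  byte 3: read out[3]='Z', append. Buffer now: "JZUZUZ"
  byte 4: read out[4]='U', append. Buffer now: "JZUZUZU"

Answer: ZUZU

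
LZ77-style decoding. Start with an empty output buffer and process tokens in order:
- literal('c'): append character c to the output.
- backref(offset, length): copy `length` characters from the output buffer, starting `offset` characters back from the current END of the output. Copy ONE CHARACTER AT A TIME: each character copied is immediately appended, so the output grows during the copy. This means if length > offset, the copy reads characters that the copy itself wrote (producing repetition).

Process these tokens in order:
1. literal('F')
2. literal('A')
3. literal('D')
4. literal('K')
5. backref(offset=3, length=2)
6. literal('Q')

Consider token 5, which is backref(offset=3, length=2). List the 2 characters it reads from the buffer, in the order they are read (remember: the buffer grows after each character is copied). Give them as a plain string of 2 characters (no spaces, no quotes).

Token 1: literal('F'). Output: "F"
Token 2: literal('A'). Output: "FA"
Token 3: literal('D'). Output: "FAD"
Token 4: literal('K'). Output: "FADK"
Token 5: backref(off=3, len=2). Buffer before: "FADK" (len 4)
  byte 1: read out[1]='A', append. Buffer now: "FADKA"
  byte 2: read out[2]='D', append. Buffer now: "FADKAD"

Answer: AD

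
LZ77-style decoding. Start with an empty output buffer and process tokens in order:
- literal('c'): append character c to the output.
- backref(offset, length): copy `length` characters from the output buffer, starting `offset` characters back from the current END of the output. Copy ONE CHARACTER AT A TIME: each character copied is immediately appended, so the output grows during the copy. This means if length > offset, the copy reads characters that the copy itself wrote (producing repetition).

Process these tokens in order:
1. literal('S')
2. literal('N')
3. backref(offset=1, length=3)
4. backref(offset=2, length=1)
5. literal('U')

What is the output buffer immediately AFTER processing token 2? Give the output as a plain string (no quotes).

Answer: SN

Derivation:
Token 1: literal('S'). Output: "S"
Token 2: literal('N'). Output: "SN"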